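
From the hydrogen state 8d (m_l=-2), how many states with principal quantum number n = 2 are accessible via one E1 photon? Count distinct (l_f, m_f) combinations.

1

E1 requires Δl = ±1, so l_f ∈ {1, 3}; with 0 ≤ l_f ≤ n_f−1 = 1, the allowed l_f values are {1}.
For l_f = 1: m_f ∈ {m_i−1, m_i, m_i+1} ∩ [−1, 1] = {-1} → 1 state.
Total: 1.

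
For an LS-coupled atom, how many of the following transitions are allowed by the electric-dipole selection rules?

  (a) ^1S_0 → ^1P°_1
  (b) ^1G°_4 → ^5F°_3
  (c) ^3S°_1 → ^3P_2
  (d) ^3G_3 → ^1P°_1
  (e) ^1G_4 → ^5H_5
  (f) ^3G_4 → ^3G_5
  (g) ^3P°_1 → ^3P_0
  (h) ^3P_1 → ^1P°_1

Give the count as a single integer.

(a) allowed
(b) forbidden (parity, ΔS fail)
(c) allowed
(d) forbidden (ΔS, ΔL, ΔJ fail)
(e) forbidden (parity, ΔS fail)
(f) forbidden (parity fails)
(g) allowed
(h) forbidden (ΔS fails)
Total allowed: 3 of 8.

3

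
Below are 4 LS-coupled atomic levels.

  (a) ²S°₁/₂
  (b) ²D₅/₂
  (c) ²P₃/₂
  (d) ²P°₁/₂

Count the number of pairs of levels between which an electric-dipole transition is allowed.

(a)–(b): forbidden (ΔL, ΔJ).
(a)–(c): allowed.
(a)–(d): forbidden (parity).
(b)–(c): forbidden (parity).
(b)–(d): forbidden (ΔJ).
(c)–(d): allowed.
Allowed pairs: 2 of 6.

2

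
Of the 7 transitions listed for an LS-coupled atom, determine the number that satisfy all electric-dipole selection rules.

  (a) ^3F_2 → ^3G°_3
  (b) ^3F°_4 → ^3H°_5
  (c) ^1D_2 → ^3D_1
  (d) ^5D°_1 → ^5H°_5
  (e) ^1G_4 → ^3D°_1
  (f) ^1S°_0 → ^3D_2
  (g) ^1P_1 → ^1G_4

1

(a) allowed
(b) forbidden (parity, ΔL fail)
(c) forbidden (parity, ΔS fail)
(d) forbidden (parity, ΔL, ΔJ fail)
(e) forbidden (ΔS, ΔL, ΔJ fail)
(f) forbidden (ΔS, ΔL, ΔJ fail)
(g) forbidden (parity, ΔL, ΔJ fail)
Total allowed: 1 of 7.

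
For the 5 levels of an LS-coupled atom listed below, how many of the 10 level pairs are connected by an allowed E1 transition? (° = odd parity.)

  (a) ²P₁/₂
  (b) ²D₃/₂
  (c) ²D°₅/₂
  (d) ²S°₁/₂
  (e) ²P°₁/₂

4

(a)–(b): forbidden (parity).
(a)–(c): forbidden (ΔJ).
(a)–(d): allowed.
(a)–(e): allowed.
(b)–(c): allowed.
(b)–(d): forbidden (ΔL).
(b)–(e): allowed.
(c)–(d): forbidden (parity, ΔL, ΔJ).
(c)–(e): forbidden (parity, ΔJ).
(d)–(e): forbidden (parity).
Allowed pairs: 4 of 10.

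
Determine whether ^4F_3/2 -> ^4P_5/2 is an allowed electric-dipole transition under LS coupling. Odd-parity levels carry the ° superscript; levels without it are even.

forbidden

Parity must change: even → even — fails.
ΔS = 0: S: 3/2 → 3/2 — passes.
ΔL = 0, ±1 (not L=0↔0): L: 3 → 1, ΔL = -2 — fails.
ΔJ = 0, ±1 (not J=0↔0): J: 3/2 → 5/2, ΔJ = +1 — passes.
Rule(s) violated: parity, ΔL.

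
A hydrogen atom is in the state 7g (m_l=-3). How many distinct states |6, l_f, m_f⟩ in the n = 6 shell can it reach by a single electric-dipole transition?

5

E1 requires Δl = ±1, so l_f ∈ {3, 5}; with 0 ≤ l_f ≤ n_f−1 = 5, the allowed l_f values are {3, 5}.
For l_f = 3: m_f ∈ {m_i−1, m_i, m_i+1} ∩ [−3, 3] = {-3, -2} → 2 states.
For l_f = 5: m_f ∈ {m_i−1, m_i, m_i+1} ∩ [−5, 5] = {-4, -3, -2} → 3 states.
Total: 5.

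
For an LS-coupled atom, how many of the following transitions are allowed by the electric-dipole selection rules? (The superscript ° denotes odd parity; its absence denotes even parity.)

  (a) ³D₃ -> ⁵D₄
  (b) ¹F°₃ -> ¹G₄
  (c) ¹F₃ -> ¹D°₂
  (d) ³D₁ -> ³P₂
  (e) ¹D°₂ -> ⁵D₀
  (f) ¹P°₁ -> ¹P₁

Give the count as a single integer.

(a) forbidden (parity, ΔS fail)
(b) allowed
(c) allowed
(d) forbidden (parity fails)
(e) forbidden (ΔS, ΔJ fail)
(f) allowed
Total allowed: 3 of 6.

3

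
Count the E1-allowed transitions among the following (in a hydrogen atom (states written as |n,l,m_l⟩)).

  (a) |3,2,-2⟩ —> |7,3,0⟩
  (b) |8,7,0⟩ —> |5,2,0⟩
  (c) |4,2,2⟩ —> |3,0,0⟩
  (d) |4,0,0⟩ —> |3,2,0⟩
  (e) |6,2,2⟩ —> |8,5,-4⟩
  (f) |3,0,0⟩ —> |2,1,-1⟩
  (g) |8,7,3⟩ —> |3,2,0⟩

1

(a) forbidden — Δm_l = +2 (E1 requires Δm_l = 0, ±1)
(b) forbidden — Δl = -5 (E1 requires Δl = ±1)
(c) forbidden — Δl = -2 (E1 requires Δl = ±1); Δm_l = -2 (E1 requires Δm_l = 0, ±1)
(d) forbidden — Δl = +2 (E1 requires Δl = ±1)
(e) forbidden — Δl = +3 (E1 requires Δl = ±1); Δm_l = -6 (E1 requires Δm_l = 0, ±1)
(f) allowed
(g) forbidden — Δl = -5 (E1 requires Δl = ±1); Δm_l = -3 (E1 requires Δm_l = 0, ±1)
Total allowed: 1 of 7.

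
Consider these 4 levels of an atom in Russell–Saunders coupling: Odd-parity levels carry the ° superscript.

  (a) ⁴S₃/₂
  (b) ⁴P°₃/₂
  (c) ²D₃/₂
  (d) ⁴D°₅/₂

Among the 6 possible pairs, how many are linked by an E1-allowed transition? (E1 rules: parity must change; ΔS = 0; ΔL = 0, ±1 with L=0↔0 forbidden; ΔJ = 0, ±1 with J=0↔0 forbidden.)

(a)–(b): allowed.
(a)–(c): forbidden (parity, ΔS, ΔL).
(a)–(d): forbidden (ΔL).
(b)–(c): forbidden (ΔS).
(b)–(d): forbidden (parity).
(c)–(d): forbidden (ΔS).
Allowed pairs: 1 of 6.

1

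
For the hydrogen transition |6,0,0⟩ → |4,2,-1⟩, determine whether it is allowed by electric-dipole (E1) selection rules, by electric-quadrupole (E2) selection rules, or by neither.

Δl = 2 − 0 = +2; l_i + l_f = 2.
Δm_l = -1.
E1 (Δl = ±1, |Δm_l| ≤ 1): not satisfied.
E2 (Δl = 0,±2, l_i+l_f ≥ 2, |Δm_l| ≤ 2): satisfied.

E2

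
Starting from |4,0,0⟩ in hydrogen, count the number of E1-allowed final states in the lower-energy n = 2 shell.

E1 requires Δl = ±1, so l_f ∈ {-1, 1}; with 0 ≤ l_f ≤ n_f−1 = 1, the allowed l_f values are {1}.
For l_f = 1: m_f ∈ {m_i−1, m_i, m_i+1} ∩ [−1, 1] = {-1, 0, 1} → 3 states.
Total: 3.

3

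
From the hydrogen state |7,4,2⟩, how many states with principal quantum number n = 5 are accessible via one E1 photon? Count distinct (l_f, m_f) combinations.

E1 requires Δl = ±1, so l_f ∈ {3, 5}; with 0 ≤ l_f ≤ n_f−1 = 4, the allowed l_f values are {3}.
For l_f = 3: m_f ∈ {m_i−1, m_i, m_i+1} ∩ [−3, 3] = {1, 2, 3} → 3 states.
Total: 3.

3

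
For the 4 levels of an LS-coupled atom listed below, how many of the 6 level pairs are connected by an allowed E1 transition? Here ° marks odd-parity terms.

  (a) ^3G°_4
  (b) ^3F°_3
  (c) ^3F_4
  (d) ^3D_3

(a)–(b): forbidden (parity).
(a)–(c): allowed.
(a)–(d): forbidden (ΔL).
(b)–(c): allowed.
(b)–(d): allowed.
(c)–(d): forbidden (parity).
Allowed pairs: 3 of 6.

3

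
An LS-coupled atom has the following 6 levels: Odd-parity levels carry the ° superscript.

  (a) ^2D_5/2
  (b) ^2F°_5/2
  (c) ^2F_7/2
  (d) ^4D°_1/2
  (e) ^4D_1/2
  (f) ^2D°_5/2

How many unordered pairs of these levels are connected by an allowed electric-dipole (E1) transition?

(a)–(b): allowed.
(a)–(c): forbidden (parity).
(a)–(d): forbidden (ΔS, ΔJ).
(a)–(e): forbidden (parity, ΔS, ΔJ).
(a)–(f): allowed.
(b)–(c): allowed.
(b)–(d): forbidden (parity, ΔS, ΔJ).
(b)–(e): forbidden (ΔS, ΔJ).
(b)–(f): forbidden (parity).
(c)–(d): forbidden (ΔS, ΔJ).
(c)–(e): forbidden (parity, ΔS, ΔJ).
(c)–(f): allowed.
(d)–(e): allowed.
(d)–(f): forbidden (parity, ΔS, ΔJ).
(e)–(f): forbidden (ΔS, ΔJ).
Allowed pairs: 5 of 15.

5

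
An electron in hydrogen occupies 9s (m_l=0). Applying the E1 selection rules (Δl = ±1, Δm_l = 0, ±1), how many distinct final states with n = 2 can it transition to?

3

E1 requires Δl = ±1, so l_f ∈ {-1, 1}; with 0 ≤ l_f ≤ n_f−1 = 1, the allowed l_f values are {1}.
For l_f = 1: m_f ∈ {m_i−1, m_i, m_i+1} ∩ [−1, 1] = {-1, 0, 1} → 3 states.
Total: 3.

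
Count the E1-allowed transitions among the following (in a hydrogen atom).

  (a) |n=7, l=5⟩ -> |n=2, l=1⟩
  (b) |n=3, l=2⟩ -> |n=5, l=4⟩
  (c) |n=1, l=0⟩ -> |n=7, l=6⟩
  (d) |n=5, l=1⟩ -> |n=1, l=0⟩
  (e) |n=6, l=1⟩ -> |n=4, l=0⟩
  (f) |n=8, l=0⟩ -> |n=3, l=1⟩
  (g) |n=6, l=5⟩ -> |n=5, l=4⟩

(a) forbidden — Δl = -4 (E1 requires Δl = ±1)
(b) forbidden — Δl = +2 (E1 requires Δl = ±1)
(c) forbidden — Δl = +6 (E1 requires Δl = ±1)
(d) allowed
(e) allowed
(f) allowed
(g) allowed
Total allowed: 4 of 7.

4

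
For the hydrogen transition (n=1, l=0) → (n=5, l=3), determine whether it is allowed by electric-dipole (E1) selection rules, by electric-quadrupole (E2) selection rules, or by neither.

Δl = 3 − 0 = +3; l_i + l_f = 3.
E1 (Δl = ±1): not satisfied.
E2 (Δl = 0,±2, l_i+l_f ≥ 2): not satisfied.

neither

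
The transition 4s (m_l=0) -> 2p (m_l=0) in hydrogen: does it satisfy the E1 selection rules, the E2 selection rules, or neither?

E1

Δl = 1 − 0 = +1; l_i + l_f = 1.
Δm_l = +0.
E1 (Δl = ±1, |Δm_l| ≤ 1): satisfied.
E2 (Δl = 0,±2, l_i+l_f ≥ 2, |Δm_l| ≤ 2): not satisfied.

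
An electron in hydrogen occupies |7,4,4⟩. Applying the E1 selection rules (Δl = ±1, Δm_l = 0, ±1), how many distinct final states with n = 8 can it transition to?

4

E1 requires Δl = ±1, so l_f ∈ {3, 5}; with 0 ≤ l_f ≤ n_f−1 = 7, the allowed l_f values are {3, 5}.
For l_f = 3: m_f ∈ {m_i−1, m_i, m_i+1} ∩ [−3, 3] = {3} → 1 state.
For l_f = 5: m_f ∈ {m_i−1, m_i, m_i+1} ∩ [−5, 5] = {3, 4, 5} → 3 states.
Total: 4.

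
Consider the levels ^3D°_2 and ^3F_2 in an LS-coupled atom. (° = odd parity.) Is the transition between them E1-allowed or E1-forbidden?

ΔJ = 0, ±1 (not J=0↔0): J: 2 → 2, ΔJ = +0 — passes.
ΔL = 0, ±1 (not L=0↔0): L: 2 → 3, ΔL = +1 — passes.
Parity must change: odd → even — passes.
ΔS = 0: S: 1 → 1 — passes.
All four E1 rules are satisfied.

allowed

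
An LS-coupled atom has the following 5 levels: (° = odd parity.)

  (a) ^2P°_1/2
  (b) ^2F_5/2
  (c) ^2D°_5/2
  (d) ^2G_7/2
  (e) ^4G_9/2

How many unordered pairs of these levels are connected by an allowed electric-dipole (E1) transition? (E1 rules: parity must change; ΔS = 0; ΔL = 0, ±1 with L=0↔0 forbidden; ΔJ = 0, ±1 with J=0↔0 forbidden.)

1

(a)–(b): forbidden (ΔL, ΔJ).
(a)–(c): forbidden (parity, ΔJ).
(a)–(d): forbidden (ΔL, ΔJ).
(a)–(e): forbidden (ΔS, ΔL, ΔJ).
(b)–(c): allowed.
(b)–(d): forbidden (parity).
(b)–(e): forbidden (parity, ΔS, ΔJ).
(c)–(d): forbidden (ΔL).
(c)–(e): forbidden (ΔS, ΔL, ΔJ).
(d)–(e): forbidden (parity, ΔS).
Allowed pairs: 1 of 10.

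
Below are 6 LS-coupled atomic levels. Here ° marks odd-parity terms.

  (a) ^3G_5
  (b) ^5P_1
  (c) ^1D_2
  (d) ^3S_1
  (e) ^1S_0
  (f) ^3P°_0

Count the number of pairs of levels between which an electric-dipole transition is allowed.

(a)–(b): forbidden (parity, ΔS, ΔL, ΔJ).
(a)–(c): forbidden (parity, ΔS, ΔL, ΔJ).
(a)–(d): forbidden (parity, ΔL, ΔJ).
(a)–(e): forbidden (parity, ΔS, ΔL, ΔJ).
(a)–(f): forbidden (ΔL, ΔJ).
(b)–(c): forbidden (parity, ΔS).
(b)–(d): forbidden (parity, ΔS).
(b)–(e): forbidden (parity, ΔS).
(b)–(f): forbidden (ΔS).
(c)–(d): forbidden (parity, ΔS, ΔL).
(c)–(e): forbidden (parity, ΔL, ΔJ).
(c)–(f): forbidden (ΔS, ΔJ).
(d)–(e): forbidden (parity, ΔS, ΔL).
(d)–(f): allowed.
(e)–(f): forbidden (ΔS, ΔJ).
Allowed pairs: 1 of 15.

1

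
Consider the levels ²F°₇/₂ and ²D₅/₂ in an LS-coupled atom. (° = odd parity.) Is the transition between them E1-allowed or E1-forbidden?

allowed

Reading off the term symbols: S 1/2→1/2, L 3→2, J 7/2→5/2, parity odd→even.
Parity must change: odd → even — satisfied.
ΔS = 0: S: 1/2 → 1/2 — satisfied.
ΔL = 0, ±1 (not L=0↔0): L: 3 → 2, ΔL = -1 — satisfied.
ΔJ = 0, ±1 (not J=0↔0): J: 7/2 → 5/2, ΔJ = -1 — satisfied.
All four E1 rules are satisfied.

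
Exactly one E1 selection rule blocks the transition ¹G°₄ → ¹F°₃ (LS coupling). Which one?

Initial level: S=0, L=4, J=4, parity odd. Final level: S=0, L=3, J=3, parity odd.
Parity must change: odd → odd — fails.
ΔJ = 0, ±1 (not J=0↔0): J: 4 → 3, ΔJ = -1 — passes.
ΔS = 0: S: 0 → 0 — passes.
ΔL = 0, ±1 (not L=0↔0): L: 4 → 3, ΔL = -1 — passes.

parity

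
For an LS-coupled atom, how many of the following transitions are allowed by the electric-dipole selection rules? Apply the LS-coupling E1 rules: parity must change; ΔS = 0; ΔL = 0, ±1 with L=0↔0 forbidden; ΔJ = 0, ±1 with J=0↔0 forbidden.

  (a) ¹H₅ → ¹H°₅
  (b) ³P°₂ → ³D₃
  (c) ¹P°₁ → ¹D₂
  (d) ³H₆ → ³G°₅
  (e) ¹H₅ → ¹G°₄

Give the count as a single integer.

5

(a) allowed
(b) allowed
(c) allowed
(d) allowed
(e) allowed
Total allowed: 5 of 5.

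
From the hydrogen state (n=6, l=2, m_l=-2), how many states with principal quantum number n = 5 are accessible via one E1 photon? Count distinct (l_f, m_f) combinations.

E1 requires Δl = ±1, so l_f ∈ {1, 3}; with 0 ≤ l_f ≤ n_f−1 = 4, the allowed l_f values are {1, 3}.
For l_f = 1: m_f ∈ {m_i−1, m_i, m_i+1} ∩ [−1, 1] = {-1} → 1 state.
For l_f = 3: m_f ∈ {m_i−1, m_i, m_i+1} ∩ [−3, 3] = {-3, -2, -1} → 3 states.
Total: 4.

4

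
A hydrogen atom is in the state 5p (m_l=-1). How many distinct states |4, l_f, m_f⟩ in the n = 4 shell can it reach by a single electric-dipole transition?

E1 requires Δl = ±1, so l_f ∈ {0, 2}; with 0 ≤ l_f ≤ n_f−1 = 3, the allowed l_f values are {0, 2}.
For l_f = 0: m_f ∈ {m_i−1, m_i, m_i+1} ∩ [−0, 0] = {0} → 1 state.
For l_f = 2: m_f ∈ {m_i−1, m_i, m_i+1} ∩ [−2, 2] = {-2, -1, 0} → 3 states.
Total: 4.

4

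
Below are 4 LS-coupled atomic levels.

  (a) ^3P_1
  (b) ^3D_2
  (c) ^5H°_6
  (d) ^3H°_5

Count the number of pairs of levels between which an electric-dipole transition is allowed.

0

(a)–(b): forbidden (parity).
(a)–(c): forbidden (ΔS, ΔL, ΔJ).
(a)–(d): forbidden (ΔL, ΔJ).
(b)–(c): forbidden (ΔS, ΔL, ΔJ).
(b)–(d): forbidden (ΔL, ΔJ).
(c)–(d): forbidden (parity, ΔS).
Allowed pairs: 0 of 6.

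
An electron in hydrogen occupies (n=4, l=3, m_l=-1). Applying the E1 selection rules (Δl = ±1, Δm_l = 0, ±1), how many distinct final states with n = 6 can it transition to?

E1 requires Δl = ±1, so l_f ∈ {2, 4}; with 0 ≤ l_f ≤ n_f−1 = 5, the allowed l_f values are {2, 4}.
For l_f = 2: m_f ∈ {m_i−1, m_i, m_i+1} ∩ [−2, 2] = {-2, -1, 0} → 3 states.
For l_f = 4: m_f ∈ {m_i−1, m_i, m_i+1} ∩ [−4, 4] = {-2, -1, 0} → 3 states.
Total: 6.

6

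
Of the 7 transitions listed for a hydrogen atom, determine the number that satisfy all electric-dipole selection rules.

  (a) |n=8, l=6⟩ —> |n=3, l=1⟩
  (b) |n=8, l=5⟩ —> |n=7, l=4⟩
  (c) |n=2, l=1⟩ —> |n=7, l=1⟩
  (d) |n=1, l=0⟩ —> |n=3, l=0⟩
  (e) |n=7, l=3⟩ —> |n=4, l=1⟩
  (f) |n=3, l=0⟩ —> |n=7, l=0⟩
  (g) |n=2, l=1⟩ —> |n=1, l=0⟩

(a) forbidden — Δl = -5 (E1 requires Δl = ±1)
(b) allowed
(c) forbidden — Δl = +0 (E1 requires Δl = ±1)
(d) forbidden — Δl = +0 (E1 requires Δl = ±1)
(e) forbidden — Δl = -2 (E1 requires Δl = ±1)
(f) forbidden — Δl = +0 (E1 requires Δl = ±1)
(g) allowed
Total allowed: 2 of 7.

2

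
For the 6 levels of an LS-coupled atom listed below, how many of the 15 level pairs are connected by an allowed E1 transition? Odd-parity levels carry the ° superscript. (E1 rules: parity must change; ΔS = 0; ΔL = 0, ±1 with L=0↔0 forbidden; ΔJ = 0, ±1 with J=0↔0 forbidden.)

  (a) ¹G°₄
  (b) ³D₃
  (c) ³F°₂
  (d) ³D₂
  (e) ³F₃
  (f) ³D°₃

(a)–(b): forbidden (ΔS, ΔL).
(a)–(c): forbidden (parity, ΔS, ΔJ).
(a)–(d): forbidden (ΔS, ΔL, ΔJ).
(a)–(e): forbidden (ΔS).
(a)–(f): forbidden (parity, ΔS, ΔL).
(b)–(c): allowed.
(b)–(d): forbidden (parity).
(b)–(e): forbidden (parity).
(b)–(f): allowed.
(c)–(d): allowed.
(c)–(e): allowed.
(c)–(f): forbidden (parity).
(d)–(e): forbidden (parity).
(d)–(f): allowed.
(e)–(f): allowed.
Allowed pairs: 6 of 15.

6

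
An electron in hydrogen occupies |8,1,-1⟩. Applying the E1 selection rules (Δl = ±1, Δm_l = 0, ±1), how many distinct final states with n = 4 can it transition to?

4

E1 requires Δl = ±1, so l_f ∈ {0, 2}; with 0 ≤ l_f ≤ n_f−1 = 3, the allowed l_f values are {0, 2}.
For l_f = 0: m_f ∈ {m_i−1, m_i, m_i+1} ∩ [−0, 0] = {0} → 1 state.
For l_f = 2: m_f ∈ {m_i−1, m_i, m_i+1} ∩ [−2, 2] = {-2, -1, 0} → 3 states.
Total: 4.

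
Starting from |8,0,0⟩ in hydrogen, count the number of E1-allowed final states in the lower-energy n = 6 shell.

3

E1 requires Δl = ±1, so l_f ∈ {-1, 1}; with 0 ≤ l_f ≤ n_f−1 = 5, the allowed l_f values are {1}.
For l_f = 1: m_f ∈ {m_i−1, m_i, m_i+1} ∩ [−1, 1] = {-1, 0, 1} → 3 states.
Total: 3.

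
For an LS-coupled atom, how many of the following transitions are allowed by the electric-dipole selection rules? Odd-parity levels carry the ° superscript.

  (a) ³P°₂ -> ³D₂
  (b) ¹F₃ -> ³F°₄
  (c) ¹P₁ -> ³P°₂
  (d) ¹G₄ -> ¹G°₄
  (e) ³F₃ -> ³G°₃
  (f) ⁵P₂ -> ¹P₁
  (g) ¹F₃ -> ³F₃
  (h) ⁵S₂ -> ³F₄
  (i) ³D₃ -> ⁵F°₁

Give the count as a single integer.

3

(a) allowed
(b) forbidden (ΔS fails)
(c) forbidden (ΔS fails)
(d) allowed
(e) allowed
(f) forbidden (parity, ΔS fail)
(g) forbidden (parity, ΔS fail)
(h) forbidden (parity, ΔS, ΔL, ΔJ fail)
(i) forbidden (ΔS, ΔJ fail)
Total allowed: 3 of 9.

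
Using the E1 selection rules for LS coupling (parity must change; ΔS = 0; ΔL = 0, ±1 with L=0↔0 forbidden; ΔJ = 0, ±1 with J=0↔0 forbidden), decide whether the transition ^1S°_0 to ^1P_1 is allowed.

allowed

Initial level: S=0, L=0, J=0, parity odd. Final level: S=0, L=1, J=1, parity even.
ΔJ = 0, ±1 (not J=0↔0): J: 0 → 1, ΔJ = +1 — ✓.
ΔS = 0: S: 0 → 0 — ✓.
ΔL = 0, ±1 (not L=0↔0): L: 0 → 1, ΔL = +1 — ✓.
Parity must change: odd → even — ✓.
All four E1 rules are satisfied.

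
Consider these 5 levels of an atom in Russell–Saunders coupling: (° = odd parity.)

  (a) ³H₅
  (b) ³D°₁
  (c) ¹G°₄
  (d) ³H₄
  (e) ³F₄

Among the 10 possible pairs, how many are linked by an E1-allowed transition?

0

(a)–(b): forbidden (ΔL, ΔJ).
(a)–(c): forbidden (ΔS).
(a)–(d): forbidden (parity).
(a)–(e): forbidden (parity, ΔL).
(b)–(c): forbidden (parity, ΔS, ΔL, ΔJ).
(b)–(d): forbidden (ΔL, ΔJ).
(b)–(e): forbidden (ΔJ).
(c)–(d): forbidden (ΔS).
(c)–(e): forbidden (ΔS).
(d)–(e): forbidden (parity, ΔL).
Allowed pairs: 0 of 10.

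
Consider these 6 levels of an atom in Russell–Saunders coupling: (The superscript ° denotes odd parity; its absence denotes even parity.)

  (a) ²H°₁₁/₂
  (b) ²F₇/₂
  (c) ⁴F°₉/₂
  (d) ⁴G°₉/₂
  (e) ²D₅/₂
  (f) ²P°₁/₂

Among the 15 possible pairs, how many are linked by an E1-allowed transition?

0

(a)–(b): forbidden (ΔL, ΔJ).
(a)–(c): forbidden (parity, ΔS, ΔL).
(a)–(d): forbidden (parity, ΔS).
(a)–(e): forbidden (ΔL, ΔJ).
(a)–(f): forbidden (parity, ΔL, ΔJ).
(b)–(c): forbidden (ΔS).
(b)–(d): forbidden (ΔS).
(b)–(e): forbidden (parity).
(b)–(f): forbidden (ΔL, ΔJ).
(c)–(d): forbidden (parity).
(c)–(e): forbidden (ΔS, ΔJ).
(c)–(f): forbidden (parity, ΔS, ΔL, ΔJ).
(d)–(e): forbidden (ΔS, ΔL, ΔJ).
(d)–(f): forbidden (parity, ΔS, ΔL, ΔJ).
(e)–(f): forbidden (ΔJ).
Allowed pairs: 0 of 15.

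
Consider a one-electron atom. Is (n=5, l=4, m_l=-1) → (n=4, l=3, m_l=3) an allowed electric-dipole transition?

Δl = 3 − 4 = -1; the E1 rule Δl = ±1 is ok.
m_l: -1 → 3 (Δm_l = +4). |Δm_l| ≤ 1 fails.
The transition is electric-dipole forbidden.

forbidden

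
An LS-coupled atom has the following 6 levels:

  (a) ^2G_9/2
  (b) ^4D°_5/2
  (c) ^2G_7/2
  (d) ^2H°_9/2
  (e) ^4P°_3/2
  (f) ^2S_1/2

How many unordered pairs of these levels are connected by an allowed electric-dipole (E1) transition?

2

(a)–(b): forbidden (ΔS, ΔL, ΔJ).
(a)–(c): forbidden (parity).
(a)–(d): allowed.
(a)–(e): forbidden (ΔS, ΔL, ΔJ).
(a)–(f): forbidden (parity, ΔL, ΔJ).
(b)–(c): forbidden (ΔS, ΔL).
(b)–(d): forbidden (parity, ΔS, ΔL, ΔJ).
(b)–(e): forbidden (parity).
(b)–(f): forbidden (ΔS, ΔL, ΔJ).
(c)–(d): allowed.
(c)–(e): forbidden (ΔS, ΔL, ΔJ).
(c)–(f): forbidden (parity, ΔL, ΔJ).
(d)–(e): forbidden (parity, ΔS, ΔL, ΔJ).
(d)–(f): forbidden (ΔL, ΔJ).
(e)–(f): forbidden (ΔS).
Allowed pairs: 2 of 15.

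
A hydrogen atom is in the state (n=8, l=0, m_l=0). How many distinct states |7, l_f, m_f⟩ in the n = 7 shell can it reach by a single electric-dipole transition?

3

E1 requires Δl = ±1, so l_f ∈ {-1, 1}; with 0 ≤ l_f ≤ n_f−1 = 6, the allowed l_f values are {1}.
For l_f = 1: m_f ∈ {m_i−1, m_i, m_i+1} ∩ [−1, 1] = {-1, 0, 1} → 3 states.
Total: 3.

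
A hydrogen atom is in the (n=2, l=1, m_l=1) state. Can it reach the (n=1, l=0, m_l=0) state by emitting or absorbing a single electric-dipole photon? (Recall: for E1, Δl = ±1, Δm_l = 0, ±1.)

Initial l = 1, final l = 0, so Δl = -1. E1 requires Δl = ±1: ok.
m_l: 1 → 0 (Δm_l = -1). |Δm_l| ≤ 1 ok.
All E1 selection rules are satisfied.

allowed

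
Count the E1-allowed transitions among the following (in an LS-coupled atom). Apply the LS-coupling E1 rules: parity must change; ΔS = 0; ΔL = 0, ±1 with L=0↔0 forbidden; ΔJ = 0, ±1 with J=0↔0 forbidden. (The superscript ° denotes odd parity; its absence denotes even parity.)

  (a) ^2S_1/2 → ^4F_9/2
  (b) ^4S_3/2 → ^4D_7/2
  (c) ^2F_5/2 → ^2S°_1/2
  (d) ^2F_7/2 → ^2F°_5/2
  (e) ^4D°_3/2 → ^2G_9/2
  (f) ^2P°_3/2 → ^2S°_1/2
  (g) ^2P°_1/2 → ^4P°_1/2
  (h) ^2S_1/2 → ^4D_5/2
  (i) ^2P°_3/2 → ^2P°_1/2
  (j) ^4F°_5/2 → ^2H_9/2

1

(a) forbidden (parity, ΔS, ΔL, ΔJ fail)
(b) forbidden (parity, ΔL, ΔJ fail)
(c) forbidden (ΔL, ΔJ fail)
(d) allowed
(e) forbidden (ΔS, ΔL, ΔJ fail)
(f) forbidden (parity fails)
(g) forbidden (parity, ΔS fail)
(h) forbidden (parity, ΔS, ΔL, ΔJ fail)
(i) forbidden (parity fails)
(j) forbidden (ΔS, ΔL, ΔJ fail)
Total allowed: 1 of 10.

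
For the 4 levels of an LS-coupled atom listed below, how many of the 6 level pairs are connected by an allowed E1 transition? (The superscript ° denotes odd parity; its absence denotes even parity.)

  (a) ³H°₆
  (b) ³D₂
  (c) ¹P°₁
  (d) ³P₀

0

(a)–(b): forbidden (ΔL, ΔJ).
(a)–(c): forbidden (parity, ΔS, ΔL, ΔJ).
(a)–(d): forbidden (ΔL, ΔJ).
(b)–(c): forbidden (ΔS).
(b)–(d): forbidden (parity, ΔJ).
(c)–(d): forbidden (ΔS).
Allowed pairs: 0 of 6.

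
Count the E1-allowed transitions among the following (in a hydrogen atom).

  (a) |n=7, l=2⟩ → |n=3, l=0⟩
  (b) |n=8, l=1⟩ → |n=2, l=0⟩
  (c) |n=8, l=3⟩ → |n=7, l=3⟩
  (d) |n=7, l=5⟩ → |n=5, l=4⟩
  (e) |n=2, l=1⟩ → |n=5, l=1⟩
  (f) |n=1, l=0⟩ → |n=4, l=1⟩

3

(a) forbidden — Δl = -2 (E1 requires Δl = ±1)
(b) allowed
(c) forbidden — Δl = +0 (E1 requires Δl = ±1)
(d) allowed
(e) forbidden — Δl = +0 (E1 requires Δl = ±1)
(f) allowed
Total allowed: 3 of 6.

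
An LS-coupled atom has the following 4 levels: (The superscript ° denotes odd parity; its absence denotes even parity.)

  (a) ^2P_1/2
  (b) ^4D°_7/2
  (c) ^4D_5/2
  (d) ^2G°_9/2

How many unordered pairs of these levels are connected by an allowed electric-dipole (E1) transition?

(a)–(b): forbidden (ΔS, ΔJ).
(a)–(c): forbidden (parity, ΔS, ΔJ).
(a)–(d): forbidden (ΔL, ΔJ).
(b)–(c): allowed.
(b)–(d): forbidden (parity, ΔS, ΔL).
(c)–(d): forbidden (ΔS, ΔL, ΔJ).
Allowed pairs: 1 of 6.

1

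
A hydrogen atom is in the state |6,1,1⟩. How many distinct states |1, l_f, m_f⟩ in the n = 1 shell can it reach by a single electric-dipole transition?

E1 requires Δl = ±1, so l_f ∈ {0, 2}; with 0 ≤ l_f ≤ n_f−1 = 0, the allowed l_f values are {0}.
For l_f = 0: m_f ∈ {m_i−1, m_i, m_i+1} ∩ [−0, 0] = {0} → 1 state.
Total: 1.

1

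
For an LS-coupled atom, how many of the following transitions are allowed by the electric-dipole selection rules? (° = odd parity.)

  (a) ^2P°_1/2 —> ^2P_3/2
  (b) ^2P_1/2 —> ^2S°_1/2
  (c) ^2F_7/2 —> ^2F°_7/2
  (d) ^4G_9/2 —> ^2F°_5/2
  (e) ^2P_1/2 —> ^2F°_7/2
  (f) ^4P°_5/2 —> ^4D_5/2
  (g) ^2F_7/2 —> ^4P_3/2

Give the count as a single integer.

(a) allowed
(b) allowed
(c) allowed
(d) forbidden (ΔS, ΔJ fail)
(e) forbidden (ΔL, ΔJ fail)
(f) allowed
(g) forbidden (parity, ΔS, ΔL, ΔJ fail)
Total allowed: 4 of 7.

4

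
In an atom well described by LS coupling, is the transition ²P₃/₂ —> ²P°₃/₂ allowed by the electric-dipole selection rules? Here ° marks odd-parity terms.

allowed

Parity must change: even → odd — satisfied.
ΔS = 0: S: 1/2 → 1/2 — satisfied.
ΔL = 0, ±1 (not L=0↔0): L: 1 → 1, ΔL = +0 — satisfied.
ΔJ = 0, ±1 (not J=0↔0): J: 3/2 → 3/2, ΔJ = +0 — satisfied.
All four E1 rules are satisfied.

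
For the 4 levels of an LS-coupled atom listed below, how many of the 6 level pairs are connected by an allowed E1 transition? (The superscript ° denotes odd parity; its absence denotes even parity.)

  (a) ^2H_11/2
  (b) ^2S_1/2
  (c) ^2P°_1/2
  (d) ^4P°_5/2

1

(a)–(b): forbidden (parity, ΔL, ΔJ).
(a)–(c): forbidden (ΔL, ΔJ).
(a)–(d): forbidden (ΔS, ΔL, ΔJ).
(b)–(c): allowed.
(b)–(d): forbidden (ΔS, ΔJ).
(c)–(d): forbidden (parity, ΔS, ΔJ).
Allowed pairs: 1 of 6.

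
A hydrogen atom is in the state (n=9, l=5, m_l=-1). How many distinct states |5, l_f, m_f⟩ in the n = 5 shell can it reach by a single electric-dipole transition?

3

E1 requires Δl = ±1, so l_f ∈ {4, 6}; with 0 ≤ l_f ≤ n_f−1 = 4, the allowed l_f values are {4}.
For l_f = 4: m_f ∈ {m_i−1, m_i, m_i+1} ∩ [−4, 4] = {-2, -1, 0} → 3 states.
Total: 3.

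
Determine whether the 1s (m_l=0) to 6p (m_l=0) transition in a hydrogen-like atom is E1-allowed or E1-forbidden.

allowed

l: 0 → 1 (Δl = +1). Δl = ±1 ✓.
m_l: 0 → 0 (Δm_l = +0). |Δm_l| ≤ 1 ✓.
All E1 selection rules are satisfied.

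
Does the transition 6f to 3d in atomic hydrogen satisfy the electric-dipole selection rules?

l: 3 → 2 (Δl = -1). Δl = ±1 satisfied.
All E1 selection rules are satisfied.

allowed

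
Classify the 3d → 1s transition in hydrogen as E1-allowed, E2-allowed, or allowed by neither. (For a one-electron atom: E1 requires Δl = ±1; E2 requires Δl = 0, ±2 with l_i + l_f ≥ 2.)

Δl = 0 − 2 = -2; l_i + l_f = 2.
E1 (Δl = ±1): not satisfied.
E2 (Δl = 0,±2, l_i+l_f ≥ 2): satisfied.

E2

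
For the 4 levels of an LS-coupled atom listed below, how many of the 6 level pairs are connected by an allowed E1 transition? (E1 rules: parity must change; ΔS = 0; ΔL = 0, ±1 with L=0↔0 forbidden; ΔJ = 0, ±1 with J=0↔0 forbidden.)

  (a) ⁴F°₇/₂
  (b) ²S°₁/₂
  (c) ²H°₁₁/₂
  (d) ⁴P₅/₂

0

(a)–(b): forbidden (parity, ΔS, ΔL, ΔJ).
(a)–(c): forbidden (parity, ΔS, ΔL, ΔJ).
(a)–(d): forbidden (ΔL).
(b)–(c): forbidden (parity, ΔL, ΔJ).
(b)–(d): forbidden (ΔS, ΔJ).
(c)–(d): forbidden (ΔS, ΔL, ΔJ).
Allowed pairs: 0 of 6.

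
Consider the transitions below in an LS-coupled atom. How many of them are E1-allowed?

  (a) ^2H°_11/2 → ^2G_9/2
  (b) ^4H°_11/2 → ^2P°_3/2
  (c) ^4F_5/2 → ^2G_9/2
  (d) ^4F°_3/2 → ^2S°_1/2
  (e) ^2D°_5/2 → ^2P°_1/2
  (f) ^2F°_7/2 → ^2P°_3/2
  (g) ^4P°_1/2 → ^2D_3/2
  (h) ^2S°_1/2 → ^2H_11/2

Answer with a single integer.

(a) allowed
(b) forbidden (parity, ΔS, ΔL, ΔJ fail)
(c) forbidden (parity, ΔS, ΔJ fail)
(d) forbidden (parity, ΔS, ΔL fail)
(e) forbidden (parity, ΔJ fail)
(f) forbidden (parity, ΔL, ΔJ fail)
(g) forbidden (ΔS fails)
(h) forbidden (ΔL, ΔJ fail)
Total allowed: 1 of 8.

1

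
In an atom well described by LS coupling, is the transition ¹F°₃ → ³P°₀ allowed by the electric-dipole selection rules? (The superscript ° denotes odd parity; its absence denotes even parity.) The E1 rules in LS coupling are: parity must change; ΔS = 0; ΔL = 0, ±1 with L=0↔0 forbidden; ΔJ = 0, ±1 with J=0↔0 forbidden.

Initial level: S=0, L=3, J=3, parity odd. Final level: S=1, L=1, J=0, parity odd.
ΔL = 0, ±1 (not L=0↔0): L: 3 → 1, ΔL = -2 — fails.
Parity must change: odd → odd — fails.
ΔJ = 0, ±1 (not J=0↔0): J: 3 → 0, ΔJ = -3 — fails.
ΔS = 0: S: 0 → 1 — fails.
Rule(s) violated: parity, ΔS, ΔL, ΔJ.

forbidden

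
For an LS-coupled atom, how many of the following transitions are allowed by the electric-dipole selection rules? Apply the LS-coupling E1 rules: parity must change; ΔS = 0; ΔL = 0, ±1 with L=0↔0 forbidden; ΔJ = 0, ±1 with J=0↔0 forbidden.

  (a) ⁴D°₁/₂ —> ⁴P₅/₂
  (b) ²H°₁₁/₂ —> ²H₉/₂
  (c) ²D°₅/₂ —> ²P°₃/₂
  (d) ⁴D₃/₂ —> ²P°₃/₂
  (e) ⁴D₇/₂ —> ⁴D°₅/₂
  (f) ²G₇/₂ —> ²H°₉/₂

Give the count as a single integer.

3

(a) forbidden (ΔJ fails)
(b) allowed
(c) forbidden (parity fails)
(d) forbidden (ΔS fails)
(e) allowed
(f) allowed
Total allowed: 3 of 6.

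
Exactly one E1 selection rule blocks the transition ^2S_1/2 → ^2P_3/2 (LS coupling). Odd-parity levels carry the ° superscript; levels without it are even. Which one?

Reading off the term symbols: S 1/2→1/2, L 0→1, J 1/2→3/2, parity even→even.
Parity must change: even → even — fails.
ΔS = 0: S: 1/2 → 1/2 — ok.
ΔL = 0, ±1 (not L=0↔0): L: 0 → 1, ΔL = +1 — ok.
ΔJ = 0, ±1 (not J=0↔0): J: 1/2 → 3/2, ΔJ = +1 — ok.

parity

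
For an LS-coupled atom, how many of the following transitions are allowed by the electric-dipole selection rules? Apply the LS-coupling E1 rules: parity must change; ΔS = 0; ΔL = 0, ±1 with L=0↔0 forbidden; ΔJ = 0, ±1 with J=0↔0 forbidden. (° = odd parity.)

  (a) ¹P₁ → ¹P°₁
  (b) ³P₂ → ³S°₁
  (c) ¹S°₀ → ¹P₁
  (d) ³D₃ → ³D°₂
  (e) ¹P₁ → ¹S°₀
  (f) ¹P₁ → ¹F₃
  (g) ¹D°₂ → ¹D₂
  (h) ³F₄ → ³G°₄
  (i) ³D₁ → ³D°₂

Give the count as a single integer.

(a) allowed
(b) allowed
(c) allowed
(d) allowed
(e) allowed
(f) forbidden (parity, ΔL, ΔJ fail)
(g) allowed
(h) allowed
(i) allowed
Total allowed: 8 of 9.

8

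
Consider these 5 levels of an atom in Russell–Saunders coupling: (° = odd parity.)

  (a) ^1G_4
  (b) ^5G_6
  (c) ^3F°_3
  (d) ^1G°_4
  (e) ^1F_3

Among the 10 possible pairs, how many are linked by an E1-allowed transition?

2

(a)–(b): forbidden (parity, ΔS, ΔJ).
(a)–(c): forbidden (ΔS).
(a)–(d): allowed.
(a)–(e): forbidden (parity).
(b)–(c): forbidden (ΔS, ΔJ).
(b)–(d): forbidden (ΔS, ΔJ).
(b)–(e): forbidden (parity, ΔS, ΔJ).
(c)–(d): forbidden (parity, ΔS).
(c)–(e): forbidden (ΔS).
(d)–(e): allowed.
Allowed pairs: 2 of 10.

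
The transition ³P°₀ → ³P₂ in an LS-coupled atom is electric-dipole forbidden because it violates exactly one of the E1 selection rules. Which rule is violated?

the ΔJ = 0, ±1 rule

Parity must change: odd → even — ok.
ΔS = 0: S: 1 → 1 — ok.
ΔL = 0, ±1 (not L=0↔0): L: 1 → 1, ΔL = +0 — ok.
ΔJ = 0, ±1 (not J=0↔0): J: 0 → 2, ΔJ = +2 — fails.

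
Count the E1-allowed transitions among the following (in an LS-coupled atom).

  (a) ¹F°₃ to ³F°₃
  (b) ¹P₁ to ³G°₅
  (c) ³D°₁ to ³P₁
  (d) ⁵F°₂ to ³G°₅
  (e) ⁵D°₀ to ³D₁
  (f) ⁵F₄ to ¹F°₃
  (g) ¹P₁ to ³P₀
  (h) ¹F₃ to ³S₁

1

(a) forbidden (parity, ΔS fail)
(b) forbidden (ΔS, ΔL, ΔJ fail)
(c) allowed
(d) forbidden (parity, ΔS, ΔJ fail)
(e) forbidden (ΔS fails)
(f) forbidden (ΔS fails)
(g) forbidden (parity, ΔS fail)
(h) forbidden (parity, ΔS, ΔL, ΔJ fail)
Total allowed: 1 of 8.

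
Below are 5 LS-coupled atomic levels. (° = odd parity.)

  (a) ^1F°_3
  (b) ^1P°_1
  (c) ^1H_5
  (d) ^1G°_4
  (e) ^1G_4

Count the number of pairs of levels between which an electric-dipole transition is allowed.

3

(a)–(b): forbidden (parity, ΔL, ΔJ).
(a)–(c): forbidden (ΔL, ΔJ).
(a)–(d): forbidden (parity).
(a)–(e): allowed.
(b)–(c): forbidden (ΔL, ΔJ).
(b)–(d): forbidden (parity, ΔL, ΔJ).
(b)–(e): forbidden (ΔL, ΔJ).
(c)–(d): allowed.
(c)–(e): forbidden (parity).
(d)–(e): allowed.
Allowed pairs: 3 of 10.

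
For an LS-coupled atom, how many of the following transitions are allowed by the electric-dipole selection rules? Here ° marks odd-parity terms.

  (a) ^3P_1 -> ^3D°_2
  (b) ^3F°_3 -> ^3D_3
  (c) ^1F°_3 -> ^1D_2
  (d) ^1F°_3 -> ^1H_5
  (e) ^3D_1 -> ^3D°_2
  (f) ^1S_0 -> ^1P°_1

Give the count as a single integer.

(a) allowed
(b) allowed
(c) allowed
(d) forbidden (ΔL, ΔJ fail)
(e) allowed
(f) allowed
Total allowed: 5 of 6.

5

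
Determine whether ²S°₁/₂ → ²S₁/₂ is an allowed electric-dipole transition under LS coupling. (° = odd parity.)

Parity must change: odd → even — ok.
ΔS = 0: S: 1/2 → 1/2 — ok.
ΔL = 0, ±1 (not L=0↔0): L: 0 → 0, ΔL = +0 — fails.
ΔJ = 0, ±1 (not J=0↔0): J: 1/2 → 1/2, ΔJ = +0 — ok.
Rule(s) violated: ΔL.

forbidden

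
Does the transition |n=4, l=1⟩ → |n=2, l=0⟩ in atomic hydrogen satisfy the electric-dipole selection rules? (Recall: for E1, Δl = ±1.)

allowed

Initial l = 1, final l = 0, so Δl = -1. E1 requires Δl = ±1: satisfied.
All E1 selection rules are satisfied.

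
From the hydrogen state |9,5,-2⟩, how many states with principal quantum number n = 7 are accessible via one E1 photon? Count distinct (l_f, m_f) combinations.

E1 requires Δl = ±1, so l_f ∈ {4, 6}; with 0 ≤ l_f ≤ n_f−1 = 6, the allowed l_f values are {4, 6}.
For l_f = 4: m_f ∈ {m_i−1, m_i, m_i+1} ∩ [−4, 4] = {-3, -2, -1} → 3 states.
For l_f = 6: m_f ∈ {m_i−1, m_i, m_i+1} ∩ [−6, 6] = {-3, -2, -1} → 3 states.
Total: 6.

6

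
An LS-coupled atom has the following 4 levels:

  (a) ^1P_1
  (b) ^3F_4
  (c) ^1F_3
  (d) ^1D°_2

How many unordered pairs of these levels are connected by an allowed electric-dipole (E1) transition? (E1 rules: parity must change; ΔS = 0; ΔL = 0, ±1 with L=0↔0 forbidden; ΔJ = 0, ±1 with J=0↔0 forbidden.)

(a)–(b): forbidden (parity, ΔS, ΔL, ΔJ).
(a)–(c): forbidden (parity, ΔL, ΔJ).
(a)–(d): allowed.
(b)–(c): forbidden (parity, ΔS).
(b)–(d): forbidden (ΔS, ΔJ).
(c)–(d): allowed.
Allowed pairs: 2 of 6.

2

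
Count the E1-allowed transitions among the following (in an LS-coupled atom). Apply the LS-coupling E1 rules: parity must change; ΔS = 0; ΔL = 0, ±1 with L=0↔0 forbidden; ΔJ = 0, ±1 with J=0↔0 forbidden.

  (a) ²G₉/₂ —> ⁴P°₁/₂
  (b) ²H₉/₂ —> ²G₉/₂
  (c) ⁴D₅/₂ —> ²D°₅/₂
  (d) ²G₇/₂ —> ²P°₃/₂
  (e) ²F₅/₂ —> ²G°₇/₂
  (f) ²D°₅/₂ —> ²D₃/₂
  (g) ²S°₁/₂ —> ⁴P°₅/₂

2

(a) forbidden (ΔS, ΔL, ΔJ fail)
(b) forbidden (parity fails)
(c) forbidden (ΔS fails)
(d) forbidden (ΔL, ΔJ fail)
(e) allowed
(f) allowed
(g) forbidden (parity, ΔS, ΔJ fail)
Total allowed: 2 of 7.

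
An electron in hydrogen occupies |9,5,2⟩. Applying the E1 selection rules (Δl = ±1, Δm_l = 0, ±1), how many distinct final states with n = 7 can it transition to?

6

E1 requires Δl = ±1, so l_f ∈ {4, 6}; with 0 ≤ l_f ≤ n_f−1 = 6, the allowed l_f values are {4, 6}.
For l_f = 4: m_f ∈ {m_i−1, m_i, m_i+1} ∩ [−4, 4] = {1, 2, 3} → 3 states.
For l_f = 6: m_f ∈ {m_i−1, m_i, m_i+1} ∩ [−6, 6] = {1, 2, 3} → 3 states.
Total: 6.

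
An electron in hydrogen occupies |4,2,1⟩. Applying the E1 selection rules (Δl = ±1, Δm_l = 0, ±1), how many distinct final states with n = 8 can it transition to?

E1 requires Δl = ±1, so l_f ∈ {1, 3}; with 0 ≤ l_f ≤ n_f−1 = 7, the allowed l_f values are {1, 3}.
For l_f = 1: m_f ∈ {m_i−1, m_i, m_i+1} ∩ [−1, 1] = {0, 1} → 2 states.
For l_f = 3: m_f ∈ {m_i−1, m_i, m_i+1} ∩ [−3, 3] = {0, 1, 2} → 3 states.
Total: 5.

5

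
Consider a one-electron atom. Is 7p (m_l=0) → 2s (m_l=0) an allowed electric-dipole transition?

l: 1 → 0 (Δl = -1). Δl = ±1 ok.
Δm_l = 0 − (0) = +0. E1 requires Δm_l = 0, ±1: ok.
All E1 selection rules are satisfied.

allowed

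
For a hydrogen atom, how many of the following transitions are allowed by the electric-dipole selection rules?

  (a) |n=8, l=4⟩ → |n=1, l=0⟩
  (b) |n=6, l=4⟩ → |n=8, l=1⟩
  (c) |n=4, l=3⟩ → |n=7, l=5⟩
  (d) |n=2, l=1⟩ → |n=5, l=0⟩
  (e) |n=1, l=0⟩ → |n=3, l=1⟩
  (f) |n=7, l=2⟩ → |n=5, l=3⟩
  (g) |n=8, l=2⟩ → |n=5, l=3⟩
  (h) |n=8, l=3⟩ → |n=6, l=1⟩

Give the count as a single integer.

(a) forbidden — Δl = -4 (E1 requires Δl = ±1)
(b) forbidden — Δl = -3 (E1 requires Δl = ±1)
(c) forbidden — Δl = +2 (E1 requires Δl = ±1)
(d) allowed
(e) allowed
(f) allowed
(g) allowed
(h) forbidden — Δl = -2 (E1 requires Δl = ±1)
Total allowed: 4 of 8.

4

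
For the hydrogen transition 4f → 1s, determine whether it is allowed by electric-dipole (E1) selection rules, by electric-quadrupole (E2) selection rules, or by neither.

Δl = 0 − 3 = -3; l_i + l_f = 3.
E1 (Δl = ±1): not satisfied.
E2 (Δl = 0,±2, l_i+l_f ≥ 2): not satisfied.

neither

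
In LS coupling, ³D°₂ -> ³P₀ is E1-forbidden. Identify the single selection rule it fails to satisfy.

the ΔJ = 0, ±1 rule

Reading off the term symbols: S 1→1, L 2→1, J 2→0, parity odd→even.
Parity must change: odd → even — ok.
ΔS = 0: S: 1 → 1 — ok.
ΔL = 0, ±1 (not L=0↔0): L: 2 → 1, ΔL = -1 — ok.
ΔJ = 0, ±1 (not J=0↔0): J: 2 → 0, ΔJ = -2 — fails.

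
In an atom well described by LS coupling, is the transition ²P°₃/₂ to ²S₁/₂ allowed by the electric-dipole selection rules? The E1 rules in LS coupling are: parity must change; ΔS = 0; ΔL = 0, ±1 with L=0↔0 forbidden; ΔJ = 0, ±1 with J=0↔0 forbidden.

Initial level: S=1/2, L=1, J=3/2, parity odd. Final level: S=1/2, L=0, J=1/2, parity even.
Parity must change: odd → even — ok.
ΔS = 0: S: 1/2 → 1/2 — ok.
ΔL = 0, ±1 (not L=0↔0): L: 1 → 0, ΔL = -1 — ok.
ΔJ = 0, ±1 (not J=0↔0): J: 3/2 → 1/2, ΔJ = -1 — ok.
All four E1 rules are satisfied.

allowed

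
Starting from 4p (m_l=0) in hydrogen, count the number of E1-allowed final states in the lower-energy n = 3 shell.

4

E1 requires Δl = ±1, so l_f ∈ {0, 2}; with 0 ≤ l_f ≤ n_f−1 = 2, the allowed l_f values are {0, 2}.
For l_f = 0: m_f ∈ {m_i−1, m_i, m_i+1} ∩ [−0, 0] = {0} → 1 state.
For l_f = 2: m_f ∈ {m_i−1, m_i, m_i+1} ∩ [−2, 2] = {-1, 0, 1} → 3 states.
Total: 4.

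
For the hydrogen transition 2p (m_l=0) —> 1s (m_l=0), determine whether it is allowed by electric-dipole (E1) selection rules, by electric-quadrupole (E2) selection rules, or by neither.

Δl = 0 − 1 = -1; l_i + l_f = 1.
Δm_l = +0.
E1 (Δl = ±1, |Δm_l| ≤ 1): satisfied.
E2 (Δl = 0,±2, l_i+l_f ≥ 2, |Δm_l| ≤ 2): not satisfied.

E1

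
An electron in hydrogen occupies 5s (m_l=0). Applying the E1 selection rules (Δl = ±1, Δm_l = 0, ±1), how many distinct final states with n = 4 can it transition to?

E1 requires Δl = ±1, so l_f ∈ {-1, 1}; with 0 ≤ l_f ≤ n_f−1 = 3, the allowed l_f values are {1}.
For l_f = 1: m_f ∈ {m_i−1, m_i, m_i+1} ∩ [−1, 1] = {-1, 0, 1} → 3 states.
Total: 3.

3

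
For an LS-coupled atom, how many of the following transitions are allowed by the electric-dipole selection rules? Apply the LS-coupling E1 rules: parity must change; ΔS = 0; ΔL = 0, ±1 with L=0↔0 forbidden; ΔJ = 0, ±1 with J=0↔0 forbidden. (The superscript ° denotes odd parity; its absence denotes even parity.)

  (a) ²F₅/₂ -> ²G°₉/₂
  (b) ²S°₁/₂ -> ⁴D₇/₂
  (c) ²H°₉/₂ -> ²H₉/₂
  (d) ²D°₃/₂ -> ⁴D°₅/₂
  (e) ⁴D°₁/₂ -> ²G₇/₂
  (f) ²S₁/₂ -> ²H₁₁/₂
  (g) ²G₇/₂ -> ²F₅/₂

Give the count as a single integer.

(a) forbidden (ΔJ fails)
(b) forbidden (ΔS, ΔL, ΔJ fail)
(c) allowed
(d) forbidden (parity, ΔS fail)
(e) forbidden (ΔS, ΔL, ΔJ fail)
(f) forbidden (parity, ΔL, ΔJ fail)
(g) forbidden (parity fails)
Total allowed: 1 of 7.

1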